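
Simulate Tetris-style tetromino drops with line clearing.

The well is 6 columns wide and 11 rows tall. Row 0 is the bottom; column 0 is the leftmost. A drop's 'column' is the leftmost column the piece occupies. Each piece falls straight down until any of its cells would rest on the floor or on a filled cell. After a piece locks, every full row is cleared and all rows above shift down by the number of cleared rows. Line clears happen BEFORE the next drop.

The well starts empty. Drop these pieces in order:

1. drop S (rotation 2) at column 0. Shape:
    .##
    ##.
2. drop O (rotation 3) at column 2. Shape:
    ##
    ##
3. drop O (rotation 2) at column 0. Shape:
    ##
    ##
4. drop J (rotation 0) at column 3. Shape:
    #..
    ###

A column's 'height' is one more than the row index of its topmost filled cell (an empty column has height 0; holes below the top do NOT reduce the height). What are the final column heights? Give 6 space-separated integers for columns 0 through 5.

Drop 1: S rot2 at col 0 lands with bottom-row=0; cleared 0 line(s) (total 0); column heights now [1 2 2 0 0 0], max=2
Drop 2: O rot3 at col 2 lands with bottom-row=2; cleared 0 line(s) (total 0); column heights now [1 2 4 4 0 0], max=4
Drop 3: O rot2 at col 0 lands with bottom-row=2; cleared 0 line(s) (total 0); column heights now [4 4 4 4 0 0], max=4
Drop 4: J rot0 at col 3 lands with bottom-row=4; cleared 0 line(s) (total 0); column heights now [4 4 4 6 5 5], max=6

Answer: 4 4 4 6 5 5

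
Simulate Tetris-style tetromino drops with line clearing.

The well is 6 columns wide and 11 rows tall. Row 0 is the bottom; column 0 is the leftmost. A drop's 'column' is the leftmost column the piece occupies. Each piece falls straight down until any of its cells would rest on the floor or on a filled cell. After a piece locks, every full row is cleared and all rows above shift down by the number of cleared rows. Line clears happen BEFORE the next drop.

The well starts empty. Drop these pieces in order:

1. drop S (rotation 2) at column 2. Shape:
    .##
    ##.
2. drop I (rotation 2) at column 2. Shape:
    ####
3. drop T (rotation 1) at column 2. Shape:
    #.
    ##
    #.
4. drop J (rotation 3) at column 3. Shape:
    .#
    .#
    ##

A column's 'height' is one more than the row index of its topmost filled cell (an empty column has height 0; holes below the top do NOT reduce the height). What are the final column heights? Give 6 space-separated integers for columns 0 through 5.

Answer: 0 0 6 6 8 3

Derivation:
Drop 1: S rot2 at col 2 lands with bottom-row=0; cleared 0 line(s) (total 0); column heights now [0 0 1 2 2 0], max=2
Drop 2: I rot2 at col 2 lands with bottom-row=2; cleared 0 line(s) (total 0); column heights now [0 0 3 3 3 3], max=3
Drop 3: T rot1 at col 2 lands with bottom-row=3; cleared 0 line(s) (total 0); column heights now [0 0 6 5 3 3], max=6
Drop 4: J rot3 at col 3 lands with bottom-row=5; cleared 0 line(s) (total 0); column heights now [0 0 6 6 8 3], max=8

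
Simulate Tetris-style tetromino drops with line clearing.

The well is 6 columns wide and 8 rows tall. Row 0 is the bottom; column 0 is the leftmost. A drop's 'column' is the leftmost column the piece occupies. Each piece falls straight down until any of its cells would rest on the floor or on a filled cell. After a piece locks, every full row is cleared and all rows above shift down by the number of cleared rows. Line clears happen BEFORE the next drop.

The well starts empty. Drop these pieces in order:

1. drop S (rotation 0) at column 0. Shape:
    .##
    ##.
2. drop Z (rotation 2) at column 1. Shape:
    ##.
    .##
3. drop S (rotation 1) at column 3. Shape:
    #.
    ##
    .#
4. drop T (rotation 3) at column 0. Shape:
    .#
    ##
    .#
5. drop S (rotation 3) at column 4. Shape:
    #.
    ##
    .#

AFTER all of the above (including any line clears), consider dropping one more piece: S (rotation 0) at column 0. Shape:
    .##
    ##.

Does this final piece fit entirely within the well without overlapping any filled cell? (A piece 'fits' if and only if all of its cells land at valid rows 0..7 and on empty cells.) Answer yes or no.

Drop 1: S rot0 at col 0 lands with bottom-row=0; cleared 0 line(s) (total 0); column heights now [1 2 2 0 0 0], max=2
Drop 2: Z rot2 at col 1 lands with bottom-row=2; cleared 0 line(s) (total 0); column heights now [1 4 4 3 0 0], max=4
Drop 3: S rot1 at col 3 lands with bottom-row=2; cleared 0 line(s) (total 0); column heights now [1 4 4 5 4 0], max=5
Drop 4: T rot3 at col 0 lands with bottom-row=4; cleared 0 line(s) (total 0); column heights now [6 7 4 5 4 0], max=7
Drop 5: S rot3 at col 4 lands with bottom-row=3; cleared 0 line(s) (total 0); column heights now [6 7 4 5 6 5], max=7
Test piece S rot0 at col 0 (width 3): heights before test = [6 7 4 5 6 5]; fits = False

Answer: no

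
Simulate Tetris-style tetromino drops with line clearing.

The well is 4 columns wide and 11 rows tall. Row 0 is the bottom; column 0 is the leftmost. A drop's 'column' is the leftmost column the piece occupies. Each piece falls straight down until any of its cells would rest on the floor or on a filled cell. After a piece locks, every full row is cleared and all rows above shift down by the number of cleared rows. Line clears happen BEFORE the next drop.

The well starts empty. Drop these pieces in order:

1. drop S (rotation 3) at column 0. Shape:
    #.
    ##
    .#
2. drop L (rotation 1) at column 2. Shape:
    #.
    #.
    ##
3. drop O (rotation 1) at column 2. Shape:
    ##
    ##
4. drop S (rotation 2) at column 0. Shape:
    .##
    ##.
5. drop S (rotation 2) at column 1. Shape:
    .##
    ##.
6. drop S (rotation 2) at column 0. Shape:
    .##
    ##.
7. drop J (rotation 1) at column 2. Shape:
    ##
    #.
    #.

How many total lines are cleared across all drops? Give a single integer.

Answer: 2

Derivation:
Drop 1: S rot3 at col 0 lands with bottom-row=0; cleared 0 line(s) (total 0); column heights now [3 2 0 0], max=3
Drop 2: L rot1 at col 2 lands with bottom-row=0; cleared 0 line(s) (total 0); column heights now [3 2 3 1], max=3
Drop 3: O rot1 at col 2 lands with bottom-row=3; cleared 0 line(s) (total 0); column heights now [3 2 5 5], max=5
Drop 4: S rot2 at col 0 lands with bottom-row=4; cleared 1 line(s) (total 1); column heights now [3 5 5 4], max=5
Drop 5: S rot2 at col 1 lands with bottom-row=5; cleared 0 line(s) (total 1); column heights now [3 6 7 7], max=7
Drop 6: S rot2 at col 0 lands with bottom-row=6; cleared 1 line(s) (total 2); column heights now [3 7 7 4], max=7
Drop 7: J rot1 at col 2 lands with bottom-row=7; cleared 0 line(s) (total 2); column heights now [3 7 10 10], max=10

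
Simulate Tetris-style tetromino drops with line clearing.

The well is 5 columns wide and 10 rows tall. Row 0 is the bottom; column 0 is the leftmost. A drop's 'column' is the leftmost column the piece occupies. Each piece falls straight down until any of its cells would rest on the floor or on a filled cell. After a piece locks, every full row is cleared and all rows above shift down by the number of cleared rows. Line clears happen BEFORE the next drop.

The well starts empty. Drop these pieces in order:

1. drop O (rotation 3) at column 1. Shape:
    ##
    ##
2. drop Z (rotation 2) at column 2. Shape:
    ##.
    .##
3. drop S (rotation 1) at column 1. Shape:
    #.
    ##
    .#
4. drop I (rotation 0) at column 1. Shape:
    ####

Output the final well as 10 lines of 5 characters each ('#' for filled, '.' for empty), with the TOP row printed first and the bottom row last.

Drop 1: O rot3 at col 1 lands with bottom-row=0; cleared 0 line(s) (total 0); column heights now [0 2 2 0 0], max=2
Drop 2: Z rot2 at col 2 lands with bottom-row=1; cleared 0 line(s) (total 0); column heights now [0 2 3 3 2], max=3
Drop 3: S rot1 at col 1 lands with bottom-row=3; cleared 0 line(s) (total 0); column heights now [0 6 5 3 2], max=6
Drop 4: I rot0 at col 1 lands with bottom-row=6; cleared 0 line(s) (total 0); column heights now [0 7 7 7 7], max=7

Answer: .....
.....
.....
.####
.#...
.##..
..#..
..##.
.####
.##..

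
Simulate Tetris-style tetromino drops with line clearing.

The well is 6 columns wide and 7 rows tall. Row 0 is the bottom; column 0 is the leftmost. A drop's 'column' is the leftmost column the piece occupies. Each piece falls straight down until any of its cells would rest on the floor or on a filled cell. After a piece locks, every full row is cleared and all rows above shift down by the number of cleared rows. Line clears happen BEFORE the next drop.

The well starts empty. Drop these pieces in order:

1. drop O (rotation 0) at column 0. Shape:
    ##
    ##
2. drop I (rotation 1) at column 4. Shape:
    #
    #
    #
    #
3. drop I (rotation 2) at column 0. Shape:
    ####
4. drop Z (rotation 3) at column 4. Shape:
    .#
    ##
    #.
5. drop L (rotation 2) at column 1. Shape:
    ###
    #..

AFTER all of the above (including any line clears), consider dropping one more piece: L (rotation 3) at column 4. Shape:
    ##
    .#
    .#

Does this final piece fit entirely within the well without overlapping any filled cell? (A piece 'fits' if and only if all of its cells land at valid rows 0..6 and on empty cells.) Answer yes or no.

Drop 1: O rot0 at col 0 lands with bottom-row=0; cleared 0 line(s) (total 0); column heights now [2 2 0 0 0 0], max=2
Drop 2: I rot1 at col 4 lands with bottom-row=0; cleared 0 line(s) (total 0); column heights now [2 2 0 0 4 0], max=4
Drop 3: I rot2 at col 0 lands with bottom-row=2; cleared 0 line(s) (total 0); column heights now [3 3 3 3 4 0], max=4
Drop 4: Z rot3 at col 4 lands with bottom-row=4; cleared 0 line(s) (total 0); column heights now [3 3 3 3 6 7], max=7
Drop 5: L rot2 at col 1 lands with bottom-row=3; cleared 0 line(s) (total 0); column heights now [3 5 5 5 6 7], max=7
Test piece L rot3 at col 4 (width 2): heights before test = [3 5 5 5 6 7]; fits = False

Answer: no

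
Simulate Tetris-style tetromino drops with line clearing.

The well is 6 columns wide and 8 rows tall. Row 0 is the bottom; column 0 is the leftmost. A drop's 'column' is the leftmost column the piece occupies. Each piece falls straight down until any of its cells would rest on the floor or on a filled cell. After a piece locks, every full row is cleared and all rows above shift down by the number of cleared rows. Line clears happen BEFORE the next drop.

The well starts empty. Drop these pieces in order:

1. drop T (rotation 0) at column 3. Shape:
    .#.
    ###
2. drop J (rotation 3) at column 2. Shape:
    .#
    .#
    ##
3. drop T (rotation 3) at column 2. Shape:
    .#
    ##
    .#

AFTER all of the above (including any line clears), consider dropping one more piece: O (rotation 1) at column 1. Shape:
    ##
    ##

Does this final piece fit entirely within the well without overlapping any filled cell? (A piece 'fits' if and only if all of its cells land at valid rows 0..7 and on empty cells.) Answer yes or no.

Answer: yes

Derivation:
Drop 1: T rot0 at col 3 lands with bottom-row=0; cleared 0 line(s) (total 0); column heights now [0 0 0 1 2 1], max=2
Drop 2: J rot3 at col 2 lands with bottom-row=1; cleared 0 line(s) (total 0); column heights now [0 0 2 4 2 1], max=4
Drop 3: T rot3 at col 2 lands with bottom-row=4; cleared 0 line(s) (total 0); column heights now [0 0 6 7 2 1], max=7
Test piece O rot1 at col 1 (width 2): heights before test = [0 0 6 7 2 1]; fits = True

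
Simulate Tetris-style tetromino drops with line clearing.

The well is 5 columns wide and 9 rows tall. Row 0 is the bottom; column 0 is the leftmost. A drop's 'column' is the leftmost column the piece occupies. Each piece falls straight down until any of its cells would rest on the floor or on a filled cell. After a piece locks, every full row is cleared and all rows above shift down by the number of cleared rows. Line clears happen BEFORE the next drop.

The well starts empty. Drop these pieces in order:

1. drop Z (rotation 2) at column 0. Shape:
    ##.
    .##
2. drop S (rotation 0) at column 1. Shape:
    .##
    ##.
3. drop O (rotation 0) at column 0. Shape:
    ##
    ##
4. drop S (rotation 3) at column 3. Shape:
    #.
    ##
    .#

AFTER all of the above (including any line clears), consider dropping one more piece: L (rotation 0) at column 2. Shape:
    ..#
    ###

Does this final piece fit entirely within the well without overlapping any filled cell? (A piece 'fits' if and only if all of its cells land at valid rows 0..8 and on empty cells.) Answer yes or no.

Drop 1: Z rot2 at col 0 lands with bottom-row=0; cleared 0 line(s) (total 0); column heights now [2 2 1 0 0], max=2
Drop 2: S rot0 at col 1 lands with bottom-row=2; cleared 0 line(s) (total 0); column heights now [2 3 4 4 0], max=4
Drop 3: O rot0 at col 0 lands with bottom-row=3; cleared 0 line(s) (total 0); column heights now [5 5 4 4 0], max=5
Drop 4: S rot3 at col 3 lands with bottom-row=3; cleared 1 line(s) (total 1); column heights now [4 4 3 5 4], max=5
Test piece L rot0 at col 2 (width 3): heights before test = [4 4 3 5 4]; fits = True

Answer: yes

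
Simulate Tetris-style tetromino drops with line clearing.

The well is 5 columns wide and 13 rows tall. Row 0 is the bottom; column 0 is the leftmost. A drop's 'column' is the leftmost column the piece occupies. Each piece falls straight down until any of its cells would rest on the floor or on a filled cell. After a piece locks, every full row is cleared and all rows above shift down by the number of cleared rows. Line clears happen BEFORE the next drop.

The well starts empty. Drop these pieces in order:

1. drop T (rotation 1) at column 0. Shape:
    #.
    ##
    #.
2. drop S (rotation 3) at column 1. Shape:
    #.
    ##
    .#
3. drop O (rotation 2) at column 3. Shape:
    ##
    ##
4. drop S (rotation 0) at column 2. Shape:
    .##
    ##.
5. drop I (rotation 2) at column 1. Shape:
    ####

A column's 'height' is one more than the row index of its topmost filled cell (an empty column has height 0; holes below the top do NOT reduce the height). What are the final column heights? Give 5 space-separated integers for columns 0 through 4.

Drop 1: T rot1 at col 0 lands with bottom-row=0; cleared 0 line(s) (total 0); column heights now [3 2 0 0 0], max=3
Drop 2: S rot3 at col 1 lands with bottom-row=1; cleared 0 line(s) (total 0); column heights now [3 4 3 0 0], max=4
Drop 3: O rot2 at col 3 lands with bottom-row=0; cleared 1 line(s) (total 1); column heights now [2 3 2 1 1], max=3
Drop 4: S rot0 at col 2 lands with bottom-row=2; cleared 0 line(s) (total 1); column heights now [2 3 3 4 4], max=4
Drop 5: I rot2 at col 1 lands with bottom-row=4; cleared 0 line(s) (total 1); column heights now [2 5 5 5 5], max=5

Answer: 2 5 5 5 5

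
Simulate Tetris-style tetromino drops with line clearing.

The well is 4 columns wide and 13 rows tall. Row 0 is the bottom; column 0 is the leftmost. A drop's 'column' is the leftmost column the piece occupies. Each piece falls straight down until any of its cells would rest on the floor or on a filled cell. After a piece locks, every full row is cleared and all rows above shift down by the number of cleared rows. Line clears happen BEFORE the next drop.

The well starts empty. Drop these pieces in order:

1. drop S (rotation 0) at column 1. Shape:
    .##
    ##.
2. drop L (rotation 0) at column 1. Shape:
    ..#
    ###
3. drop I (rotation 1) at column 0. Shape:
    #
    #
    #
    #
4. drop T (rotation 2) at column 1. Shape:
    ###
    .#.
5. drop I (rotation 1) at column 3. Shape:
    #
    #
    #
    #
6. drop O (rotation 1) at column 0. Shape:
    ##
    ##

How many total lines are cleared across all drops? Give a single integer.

Answer: 1

Derivation:
Drop 1: S rot0 at col 1 lands with bottom-row=0; cleared 0 line(s) (total 0); column heights now [0 1 2 2], max=2
Drop 2: L rot0 at col 1 lands with bottom-row=2; cleared 0 line(s) (total 0); column heights now [0 3 3 4], max=4
Drop 3: I rot1 at col 0 lands with bottom-row=0; cleared 1 line(s) (total 1); column heights now [3 1 2 3], max=3
Drop 4: T rot2 at col 1 lands with bottom-row=2; cleared 0 line(s) (total 1); column heights now [3 4 4 4], max=4
Drop 5: I rot1 at col 3 lands with bottom-row=4; cleared 0 line(s) (total 1); column heights now [3 4 4 8], max=8
Drop 6: O rot1 at col 0 lands with bottom-row=4; cleared 0 line(s) (total 1); column heights now [6 6 4 8], max=8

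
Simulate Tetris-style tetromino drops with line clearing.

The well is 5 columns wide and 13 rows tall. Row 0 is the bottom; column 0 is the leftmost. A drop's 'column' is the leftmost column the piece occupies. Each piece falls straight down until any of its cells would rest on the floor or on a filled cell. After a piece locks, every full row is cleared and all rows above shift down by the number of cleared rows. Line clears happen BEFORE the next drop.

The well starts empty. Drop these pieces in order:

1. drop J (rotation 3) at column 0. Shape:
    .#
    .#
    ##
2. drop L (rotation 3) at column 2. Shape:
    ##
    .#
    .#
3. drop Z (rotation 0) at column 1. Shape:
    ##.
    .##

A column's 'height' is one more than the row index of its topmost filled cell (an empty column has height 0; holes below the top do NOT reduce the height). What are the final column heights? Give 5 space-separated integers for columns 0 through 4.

Answer: 1 5 5 4 0

Derivation:
Drop 1: J rot3 at col 0 lands with bottom-row=0; cleared 0 line(s) (total 0); column heights now [1 3 0 0 0], max=3
Drop 2: L rot3 at col 2 lands with bottom-row=0; cleared 0 line(s) (total 0); column heights now [1 3 3 3 0], max=3
Drop 3: Z rot0 at col 1 lands with bottom-row=3; cleared 0 line(s) (total 0); column heights now [1 5 5 4 0], max=5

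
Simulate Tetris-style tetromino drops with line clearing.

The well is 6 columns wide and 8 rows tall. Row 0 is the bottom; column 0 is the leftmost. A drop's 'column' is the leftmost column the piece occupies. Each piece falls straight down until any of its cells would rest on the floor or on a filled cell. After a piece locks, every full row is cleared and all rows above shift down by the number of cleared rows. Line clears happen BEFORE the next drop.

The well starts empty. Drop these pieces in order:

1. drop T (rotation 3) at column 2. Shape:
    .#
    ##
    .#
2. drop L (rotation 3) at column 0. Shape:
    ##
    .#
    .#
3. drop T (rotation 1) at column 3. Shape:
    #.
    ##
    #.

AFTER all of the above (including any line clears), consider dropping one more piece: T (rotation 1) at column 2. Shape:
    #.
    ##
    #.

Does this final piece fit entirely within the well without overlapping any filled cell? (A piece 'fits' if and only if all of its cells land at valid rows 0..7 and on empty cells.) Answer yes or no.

Drop 1: T rot3 at col 2 lands with bottom-row=0; cleared 0 line(s) (total 0); column heights now [0 0 2 3 0 0], max=3
Drop 2: L rot3 at col 0 lands with bottom-row=0; cleared 0 line(s) (total 0); column heights now [3 3 2 3 0 0], max=3
Drop 3: T rot1 at col 3 lands with bottom-row=3; cleared 0 line(s) (total 0); column heights now [3 3 2 6 5 0], max=6
Test piece T rot1 at col 2 (width 2): heights before test = [3 3 2 6 5 0]; fits = True

Answer: yes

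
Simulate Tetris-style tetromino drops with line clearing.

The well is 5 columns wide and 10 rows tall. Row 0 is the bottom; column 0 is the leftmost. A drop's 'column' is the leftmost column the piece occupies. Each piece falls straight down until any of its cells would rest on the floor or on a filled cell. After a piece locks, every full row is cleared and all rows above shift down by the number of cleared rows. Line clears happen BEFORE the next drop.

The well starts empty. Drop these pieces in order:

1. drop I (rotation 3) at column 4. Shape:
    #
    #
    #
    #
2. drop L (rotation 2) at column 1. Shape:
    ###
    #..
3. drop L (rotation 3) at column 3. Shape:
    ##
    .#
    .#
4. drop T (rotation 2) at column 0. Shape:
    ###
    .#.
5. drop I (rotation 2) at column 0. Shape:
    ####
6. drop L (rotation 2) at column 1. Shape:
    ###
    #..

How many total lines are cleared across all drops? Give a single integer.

Drop 1: I rot3 at col 4 lands with bottom-row=0; cleared 0 line(s) (total 0); column heights now [0 0 0 0 4], max=4
Drop 2: L rot2 at col 1 lands with bottom-row=0; cleared 0 line(s) (total 0); column heights now [0 2 2 2 4], max=4
Drop 3: L rot3 at col 3 lands with bottom-row=4; cleared 0 line(s) (total 0); column heights now [0 2 2 7 7], max=7
Drop 4: T rot2 at col 0 lands with bottom-row=2; cleared 0 line(s) (total 0); column heights now [4 4 4 7 7], max=7
Drop 5: I rot2 at col 0 lands with bottom-row=7; cleared 0 line(s) (total 0); column heights now [8 8 8 8 7], max=8
Drop 6: L rot2 at col 1 lands with bottom-row=8; cleared 0 line(s) (total 0); column heights now [8 10 10 10 7], max=10

Answer: 0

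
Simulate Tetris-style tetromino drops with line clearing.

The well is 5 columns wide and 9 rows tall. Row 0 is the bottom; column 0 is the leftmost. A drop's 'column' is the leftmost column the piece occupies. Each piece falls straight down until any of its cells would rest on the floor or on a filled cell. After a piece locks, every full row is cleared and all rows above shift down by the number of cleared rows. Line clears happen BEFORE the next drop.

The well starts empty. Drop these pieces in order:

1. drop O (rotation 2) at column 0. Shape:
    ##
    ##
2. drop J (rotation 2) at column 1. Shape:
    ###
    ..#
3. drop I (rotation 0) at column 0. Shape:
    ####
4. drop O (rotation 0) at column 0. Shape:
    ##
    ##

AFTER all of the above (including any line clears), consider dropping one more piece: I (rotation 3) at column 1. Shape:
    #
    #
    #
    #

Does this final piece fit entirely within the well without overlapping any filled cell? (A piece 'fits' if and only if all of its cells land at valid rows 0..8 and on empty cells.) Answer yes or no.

Answer: no

Derivation:
Drop 1: O rot2 at col 0 lands with bottom-row=0; cleared 0 line(s) (total 0); column heights now [2 2 0 0 0], max=2
Drop 2: J rot2 at col 1 lands with bottom-row=1; cleared 0 line(s) (total 0); column heights now [2 3 3 3 0], max=3
Drop 3: I rot0 at col 0 lands with bottom-row=3; cleared 0 line(s) (total 0); column heights now [4 4 4 4 0], max=4
Drop 4: O rot0 at col 0 lands with bottom-row=4; cleared 0 line(s) (total 0); column heights now [6 6 4 4 0], max=6
Test piece I rot3 at col 1 (width 1): heights before test = [6 6 4 4 0]; fits = False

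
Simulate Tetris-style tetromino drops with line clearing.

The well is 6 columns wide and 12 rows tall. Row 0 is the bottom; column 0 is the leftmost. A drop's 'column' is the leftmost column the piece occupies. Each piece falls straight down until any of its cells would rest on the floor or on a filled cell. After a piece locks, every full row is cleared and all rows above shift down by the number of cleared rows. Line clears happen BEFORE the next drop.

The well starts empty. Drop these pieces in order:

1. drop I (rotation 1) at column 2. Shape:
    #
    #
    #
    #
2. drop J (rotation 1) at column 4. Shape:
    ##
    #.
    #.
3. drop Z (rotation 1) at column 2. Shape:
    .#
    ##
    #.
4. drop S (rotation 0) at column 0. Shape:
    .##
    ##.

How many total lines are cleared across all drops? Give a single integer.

Drop 1: I rot1 at col 2 lands with bottom-row=0; cleared 0 line(s) (total 0); column heights now [0 0 4 0 0 0], max=4
Drop 2: J rot1 at col 4 lands with bottom-row=0; cleared 0 line(s) (total 0); column heights now [0 0 4 0 3 3], max=4
Drop 3: Z rot1 at col 2 lands with bottom-row=4; cleared 0 line(s) (total 0); column heights now [0 0 6 7 3 3], max=7
Drop 4: S rot0 at col 0 lands with bottom-row=5; cleared 0 line(s) (total 0); column heights now [6 7 7 7 3 3], max=7

Answer: 0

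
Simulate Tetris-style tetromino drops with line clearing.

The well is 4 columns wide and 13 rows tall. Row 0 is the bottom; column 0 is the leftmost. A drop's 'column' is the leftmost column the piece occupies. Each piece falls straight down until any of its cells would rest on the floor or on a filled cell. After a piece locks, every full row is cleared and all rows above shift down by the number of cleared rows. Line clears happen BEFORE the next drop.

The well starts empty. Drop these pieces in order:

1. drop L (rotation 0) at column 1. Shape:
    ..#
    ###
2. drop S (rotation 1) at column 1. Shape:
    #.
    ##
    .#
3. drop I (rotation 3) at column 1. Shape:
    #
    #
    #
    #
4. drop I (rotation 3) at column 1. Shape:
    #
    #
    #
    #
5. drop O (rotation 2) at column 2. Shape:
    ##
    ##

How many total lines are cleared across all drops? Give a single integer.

Answer: 0

Derivation:
Drop 1: L rot0 at col 1 lands with bottom-row=0; cleared 0 line(s) (total 0); column heights now [0 1 1 2], max=2
Drop 2: S rot1 at col 1 lands with bottom-row=1; cleared 0 line(s) (total 0); column heights now [0 4 3 2], max=4
Drop 3: I rot3 at col 1 lands with bottom-row=4; cleared 0 line(s) (total 0); column heights now [0 8 3 2], max=8
Drop 4: I rot3 at col 1 lands with bottom-row=8; cleared 0 line(s) (total 0); column heights now [0 12 3 2], max=12
Drop 5: O rot2 at col 2 lands with bottom-row=3; cleared 0 line(s) (total 0); column heights now [0 12 5 5], max=12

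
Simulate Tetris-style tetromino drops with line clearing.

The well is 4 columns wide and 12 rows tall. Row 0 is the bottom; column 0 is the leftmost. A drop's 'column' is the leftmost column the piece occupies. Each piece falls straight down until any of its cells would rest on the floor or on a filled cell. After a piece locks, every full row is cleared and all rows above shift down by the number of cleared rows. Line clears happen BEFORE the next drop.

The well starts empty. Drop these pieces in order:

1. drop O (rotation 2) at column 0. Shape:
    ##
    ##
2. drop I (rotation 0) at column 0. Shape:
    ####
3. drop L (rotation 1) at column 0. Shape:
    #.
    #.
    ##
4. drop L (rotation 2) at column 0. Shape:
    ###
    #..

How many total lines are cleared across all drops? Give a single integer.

Drop 1: O rot2 at col 0 lands with bottom-row=0; cleared 0 line(s) (total 0); column heights now [2 2 0 0], max=2
Drop 2: I rot0 at col 0 lands with bottom-row=2; cleared 1 line(s) (total 1); column heights now [2 2 0 0], max=2
Drop 3: L rot1 at col 0 lands with bottom-row=2; cleared 0 line(s) (total 1); column heights now [5 3 0 0], max=5
Drop 4: L rot2 at col 0 lands with bottom-row=5; cleared 0 line(s) (total 1); column heights now [7 7 7 0], max=7

Answer: 1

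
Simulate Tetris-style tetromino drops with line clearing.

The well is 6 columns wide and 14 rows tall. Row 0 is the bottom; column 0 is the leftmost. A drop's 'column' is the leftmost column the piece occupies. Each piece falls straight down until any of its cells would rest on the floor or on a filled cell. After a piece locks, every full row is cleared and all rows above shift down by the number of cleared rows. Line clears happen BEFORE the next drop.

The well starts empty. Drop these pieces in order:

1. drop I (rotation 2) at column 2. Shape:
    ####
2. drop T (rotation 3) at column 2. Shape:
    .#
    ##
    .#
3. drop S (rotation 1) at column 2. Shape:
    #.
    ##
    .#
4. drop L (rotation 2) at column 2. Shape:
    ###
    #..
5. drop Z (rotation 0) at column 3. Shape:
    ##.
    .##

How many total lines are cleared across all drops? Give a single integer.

Drop 1: I rot2 at col 2 lands with bottom-row=0; cleared 0 line(s) (total 0); column heights now [0 0 1 1 1 1], max=1
Drop 2: T rot3 at col 2 lands with bottom-row=1; cleared 0 line(s) (total 0); column heights now [0 0 3 4 1 1], max=4
Drop 3: S rot1 at col 2 lands with bottom-row=4; cleared 0 line(s) (total 0); column heights now [0 0 7 6 1 1], max=7
Drop 4: L rot2 at col 2 lands with bottom-row=7; cleared 0 line(s) (total 0); column heights now [0 0 9 9 9 1], max=9
Drop 5: Z rot0 at col 3 lands with bottom-row=9; cleared 0 line(s) (total 0); column heights now [0 0 9 11 11 10], max=11

Answer: 0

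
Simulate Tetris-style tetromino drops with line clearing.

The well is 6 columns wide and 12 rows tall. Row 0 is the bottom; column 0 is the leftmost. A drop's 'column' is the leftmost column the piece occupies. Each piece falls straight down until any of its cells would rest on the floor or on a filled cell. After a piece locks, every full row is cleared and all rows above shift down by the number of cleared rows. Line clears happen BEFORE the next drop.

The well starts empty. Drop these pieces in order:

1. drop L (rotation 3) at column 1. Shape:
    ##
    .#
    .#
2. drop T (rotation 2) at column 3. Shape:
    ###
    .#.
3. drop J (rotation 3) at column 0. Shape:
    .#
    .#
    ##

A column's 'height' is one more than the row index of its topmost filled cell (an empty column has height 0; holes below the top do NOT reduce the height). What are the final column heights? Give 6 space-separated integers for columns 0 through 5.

Drop 1: L rot3 at col 1 lands with bottom-row=0; cleared 0 line(s) (total 0); column heights now [0 3 3 0 0 0], max=3
Drop 2: T rot2 at col 3 lands with bottom-row=0; cleared 0 line(s) (total 0); column heights now [0 3 3 2 2 2], max=3
Drop 3: J rot3 at col 0 lands with bottom-row=3; cleared 0 line(s) (total 0); column heights now [4 6 3 2 2 2], max=6

Answer: 4 6 3 2 2 2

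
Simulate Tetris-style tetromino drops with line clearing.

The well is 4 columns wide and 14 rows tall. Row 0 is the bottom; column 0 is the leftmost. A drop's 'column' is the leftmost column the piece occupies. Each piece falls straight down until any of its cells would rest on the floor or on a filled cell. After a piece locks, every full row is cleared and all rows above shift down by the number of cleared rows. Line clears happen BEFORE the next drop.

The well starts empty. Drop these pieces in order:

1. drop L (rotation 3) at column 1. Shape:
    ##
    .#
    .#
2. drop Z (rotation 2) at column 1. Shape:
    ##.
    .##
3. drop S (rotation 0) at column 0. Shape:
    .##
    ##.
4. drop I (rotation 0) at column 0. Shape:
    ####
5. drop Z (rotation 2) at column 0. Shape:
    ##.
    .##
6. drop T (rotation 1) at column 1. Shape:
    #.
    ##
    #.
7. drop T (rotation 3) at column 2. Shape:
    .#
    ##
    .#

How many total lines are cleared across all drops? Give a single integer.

Answer: 1

Derivation:
Drop 1: L rot3 at col 1 lands with bottom-row=0; cleared 0 line(s) (total 0); column heights now [0 3 3 0], max=3
Drop 2: Z rot2 at col 1 lands with bottom-row=3; cleared 0 line(s) (total 0); column heights now [0 5 5 4], max=5
Drop 3: S rot0 at col 0 lands with bottom-row=5; cleared 0 line(s) (total 0); column heights now [6 7 7 4], max=7
Drop 4: I rot0 at col 0 lands with bottom-row=7; cleared 1 line(s) (total 1); column heights now [6 7 7 4], max=7
Drop 5: Z rot2 at col 0 lands with bottom-row=7; cleared 0 line(s) (total 1); column heights now [9 9 8 4], max=9
Drop 6: T rot1 at col 1 lands with bottom-row=9; cleared 0 line(s) (total 1); column heights now [9 12 11 4], max=12
Drop 7: T rot3 at col 2 lands with bottom-row=10; cleared 0 line(s) (total 1); column heights now [9 12 12 13], max=13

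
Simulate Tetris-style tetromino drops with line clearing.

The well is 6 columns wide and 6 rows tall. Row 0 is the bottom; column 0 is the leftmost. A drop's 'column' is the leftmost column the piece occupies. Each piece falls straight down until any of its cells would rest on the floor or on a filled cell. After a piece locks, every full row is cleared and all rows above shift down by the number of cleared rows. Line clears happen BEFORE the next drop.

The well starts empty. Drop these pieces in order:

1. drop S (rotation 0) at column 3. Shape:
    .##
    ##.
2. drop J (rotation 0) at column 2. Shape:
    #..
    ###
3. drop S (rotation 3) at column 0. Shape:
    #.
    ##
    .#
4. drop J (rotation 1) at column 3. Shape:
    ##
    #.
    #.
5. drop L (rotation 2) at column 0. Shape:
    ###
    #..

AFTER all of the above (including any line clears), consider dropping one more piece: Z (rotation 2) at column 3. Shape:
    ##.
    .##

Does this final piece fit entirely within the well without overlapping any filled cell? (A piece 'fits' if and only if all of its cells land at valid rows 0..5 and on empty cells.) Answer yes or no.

Drop 1: S rot0 at col 3 lands with bottom-row=0; cleared 0 line(s) (total 0); column heights now [0 0 0 1 2 2], max=2
Drop 2: J rot0 at col 2 lands with bottom-row=2; cleared 0 line(s) (total 0); column heights now [0 0 4 3 3 2], max=4
Drop 3: S rot3 at col 0 lands with bottom-row=0; cleared 0 line(s) (total 0); column heights now [3 2 4 3 3 2], max=4
Drop 4: J rot1 at col 3 lands with bottom-row=3; cleared 0 line(s) (total 0); column heights now [3 2 4 6 6 2], max=6
Drop 5: L rot2 at col 0 lands with bottom-row=3; cleared 0 line(s) (total 0); column heights now [5 5 5 6 6 2], max=6
Test piece Z rot2 at col 3 (width 3): heights before test = [5 5 5 6 6 2]; fits = False

Answer: no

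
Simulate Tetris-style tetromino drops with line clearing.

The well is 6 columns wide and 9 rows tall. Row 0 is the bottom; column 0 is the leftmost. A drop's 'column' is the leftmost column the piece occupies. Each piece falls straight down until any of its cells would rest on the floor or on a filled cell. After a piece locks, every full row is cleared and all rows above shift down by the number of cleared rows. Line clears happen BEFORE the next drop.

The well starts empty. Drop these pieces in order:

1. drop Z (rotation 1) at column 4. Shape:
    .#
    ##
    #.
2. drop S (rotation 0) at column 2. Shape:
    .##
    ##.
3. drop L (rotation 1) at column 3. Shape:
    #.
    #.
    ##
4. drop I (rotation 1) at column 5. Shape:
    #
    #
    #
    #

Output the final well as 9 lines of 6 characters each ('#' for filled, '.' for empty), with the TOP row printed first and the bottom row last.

Answer: ......
......
.....#
...#.#
...#.#
...###
...###
..####
....#.

Derivation:
Drop 1: Z rot1 at col 4 lands with bottom-row=0; cleared 0 line(s) (total 0); column heights now [0 0 0 0 2 3], max=3
Drop 2: S rot0 at col 2 lands with bottom-row=1; cleared 0 line(s) (total 0); column heights now [0 0 2 3 3 3], max=3
Drop 3: L rot1 at col 3 lands with bottom-row=3; cleared 0 line(s) (total 0); column heights now [0 0 2 6 4 3], max=6
Drop 4: I rot1 at col 5 lands with bottom-row=3; cleared 0 line(s) (total 0); column heights now [0 0 2 6 4 7], max=7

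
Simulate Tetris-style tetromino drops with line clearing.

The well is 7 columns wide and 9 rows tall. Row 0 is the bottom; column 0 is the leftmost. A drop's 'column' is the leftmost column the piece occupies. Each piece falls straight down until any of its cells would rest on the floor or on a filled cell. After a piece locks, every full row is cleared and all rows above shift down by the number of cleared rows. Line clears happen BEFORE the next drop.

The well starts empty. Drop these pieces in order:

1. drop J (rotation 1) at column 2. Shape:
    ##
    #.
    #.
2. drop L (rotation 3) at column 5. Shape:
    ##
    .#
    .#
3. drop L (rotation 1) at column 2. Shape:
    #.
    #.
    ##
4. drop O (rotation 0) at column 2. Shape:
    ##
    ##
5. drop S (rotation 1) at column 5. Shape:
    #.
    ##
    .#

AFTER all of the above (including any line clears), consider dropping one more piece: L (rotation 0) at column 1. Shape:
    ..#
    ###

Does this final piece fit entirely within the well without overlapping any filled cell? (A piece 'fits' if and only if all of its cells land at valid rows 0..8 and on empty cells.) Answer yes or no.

Answer: no

Derivation:
Drop 1: J rot1 at col 2 lands with bottom-row=0; cleared 0 line(s) (total 0); column heights now [0 0 3 3 0 0 0], max=3
Drop 2: L rot3 at col 5 lands with bottom-row=0; cleared 0 line(s) (total 0); column heights now [0 0 3 3 0 3 3], max=3
Drop 3: L rot1 at col 2 lands with bottom-row=3; cleared 0 line(s) (total 0); column heights now [0 0 6 4 0 3 3], max=6
Drop 4: O rot0 at col 2 lands with bottom-row=6; cleared 0 line(s) (total 0); column heights now [0 0 8 8 0 3 3], max=8
Drop 5: S rot1 at col 5 lands with bottom-row=3; cleared 0 line(s) (total 0); column heights now [0 0 8 8 0 6 5], max=8
Test piece L rot0 at col 1 (width 3): heights before test = [0 0 8 8 0 6 5]; fits = False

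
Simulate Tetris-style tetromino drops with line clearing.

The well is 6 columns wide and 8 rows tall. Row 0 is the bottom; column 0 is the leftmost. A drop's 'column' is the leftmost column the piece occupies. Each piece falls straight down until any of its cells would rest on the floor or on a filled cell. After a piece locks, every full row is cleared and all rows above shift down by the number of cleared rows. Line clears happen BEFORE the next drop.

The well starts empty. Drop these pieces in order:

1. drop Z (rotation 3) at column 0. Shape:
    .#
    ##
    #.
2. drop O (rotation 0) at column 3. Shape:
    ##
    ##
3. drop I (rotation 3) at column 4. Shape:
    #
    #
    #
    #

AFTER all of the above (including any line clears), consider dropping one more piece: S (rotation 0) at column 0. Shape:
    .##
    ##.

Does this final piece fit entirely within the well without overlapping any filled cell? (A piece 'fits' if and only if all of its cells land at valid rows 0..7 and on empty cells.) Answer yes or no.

Answer: yes

Derivation:
Drop 1: Z rot3 at col 0 lands with bottom-row=0; cleared 0 line(s) (total 0); column heights now [2 3 0 0 0 0], max=3
Drop 2: O rot0 at col 3 lands with bottom-row=0; cleared 0 line(s) (total 0); column heights now [2 3 0 2 2 0], max=3
Drop 3: I rot3 at col 4 lands with bottom-row=2; cleared 0 line(s) (total 0); column heights now [2 3 0 2 6 0], max=6
Test piece S rot0 at col 0 (width 3): heights before test = [2 3 0 2 6 0]; fits = True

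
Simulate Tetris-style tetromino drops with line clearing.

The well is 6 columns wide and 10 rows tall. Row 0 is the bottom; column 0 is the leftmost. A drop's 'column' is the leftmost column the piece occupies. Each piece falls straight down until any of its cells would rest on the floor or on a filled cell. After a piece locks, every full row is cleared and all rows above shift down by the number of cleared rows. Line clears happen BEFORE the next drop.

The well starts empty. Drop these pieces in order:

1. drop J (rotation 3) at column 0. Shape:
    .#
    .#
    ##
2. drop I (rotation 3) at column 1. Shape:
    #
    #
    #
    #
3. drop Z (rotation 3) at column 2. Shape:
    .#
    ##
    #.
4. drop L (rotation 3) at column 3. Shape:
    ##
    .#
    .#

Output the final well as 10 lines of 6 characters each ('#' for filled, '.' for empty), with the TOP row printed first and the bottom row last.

Answer: ......
......
......
.#....
.#....
.#....
.#.##.
.#.##.
.####.
###...

Derivation:
Drop 1: J rot3 at col 0 lands with bottom-row=0; cleared 0 line(s) (total 0); column heights now [1 3 0 0 0 0], max=3
Drop 2: I rot3 at col 1 lands with bottom-row=3; cleared 0 line(s) (total 0); column heights now [1 7 0 0 0 0], max=7
Drop 3: Z rot3 at col 2 lands with bottom-row=0; cleared 0 line(s) (total 0); column heights now [1 7 2 3 0 0], max=7
Drop 4: L rot3 at col 3 lands with bottom-row=1; cleared 0 line(s) (total 0); column heights now [1 7 2 4 4 0], max=7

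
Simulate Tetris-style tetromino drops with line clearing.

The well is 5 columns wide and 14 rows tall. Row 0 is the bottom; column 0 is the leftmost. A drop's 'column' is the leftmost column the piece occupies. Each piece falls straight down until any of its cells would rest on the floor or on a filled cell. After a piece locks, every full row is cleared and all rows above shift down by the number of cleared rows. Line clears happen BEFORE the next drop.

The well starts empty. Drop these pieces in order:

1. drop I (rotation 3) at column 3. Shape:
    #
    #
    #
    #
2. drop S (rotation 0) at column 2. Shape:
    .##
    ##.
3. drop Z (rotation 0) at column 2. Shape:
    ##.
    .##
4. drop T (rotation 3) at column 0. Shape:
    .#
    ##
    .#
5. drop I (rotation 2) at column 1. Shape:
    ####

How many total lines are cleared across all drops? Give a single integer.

Answer: 0

Derivation:
Drop 1: I rot3 at col 3 lands with bottom-row=0; cleared 0 line(s) (total 0); column heights now [0 0 0 4 0], max=4
Drop 2: S rot0 at col 2 lands with bottom-row=4; cleared 0 line(s) (total 0); column heights now [0 0 5 6 6], max=6
Drop 3: Z rot0 at col 2 lands with bottom-row=6; cleared 0 line(s) (total 0); column heights now [0 0 8 8 7], max=8
Drop 4: T rot3 at col 0 lands with bottom-row=0; cleared 0 line(s) (total 0); column heights now [2 3 8 8 7], max=8
Drop 5: I rot2 at col 1 lands with bottom-row=8; cleared 0 line(s) (total 0); column heights now [2 9 9 9 9], max=9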